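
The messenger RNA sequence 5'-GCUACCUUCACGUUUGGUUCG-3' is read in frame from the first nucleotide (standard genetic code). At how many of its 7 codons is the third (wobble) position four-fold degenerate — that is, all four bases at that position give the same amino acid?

5

Codon 1 GCU (Ala): third position 4-fold.
Codon 2 ACC (Thr): third position 4-fold.
Codon 3 UUC (Phe): third position 2-fold.
Codon 4 ACG (Thr): third position 4-fold.
Codon 5 UUU (Phe): third position 2-fold.
Codon 6 GGU (Gly): third position 4-fold.
Codon 7 UCG (Ser): third position 4-fold.
Four-fold degenerate third positions: 5.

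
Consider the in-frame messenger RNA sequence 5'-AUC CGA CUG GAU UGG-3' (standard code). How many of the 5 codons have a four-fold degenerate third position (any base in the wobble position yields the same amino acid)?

Codon 1 AUC (Ile): third position 3-fold.
Codon 2 CGA (Arg): third position 4-fold.
Codon 3 CUG (Leu): third position 4-fold.
Codon 4 GAU (Asp): third position 2-fold.
Codon 5 UGG (Trp): third position 1-fold.
Four-fold degenerate third positions: 2.

2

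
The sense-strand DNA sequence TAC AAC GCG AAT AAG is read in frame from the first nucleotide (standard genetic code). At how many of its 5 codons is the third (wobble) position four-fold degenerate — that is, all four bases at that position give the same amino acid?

Codon 1 TAC (Tyr): third position 2-fold.
Codon 2 AAC (Asn): third position 2-fold.
Codon 3 GCG (Ala): third position 4-fold.
Codon 4 AAT (Asn): third position 2-fold.
Codon 5 AAG (Lys): third position 2-fold.
Four-fold degenerate third positions: 1.

1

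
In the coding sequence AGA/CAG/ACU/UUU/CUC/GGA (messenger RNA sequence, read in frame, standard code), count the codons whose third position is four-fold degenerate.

Codon 1 AGA (Arg): third position 2-fold.
Codon 2 CAG (Gln): third position 2-fold.
Codon 3 ACU (Thr): third position 4-fold.
Codon 4 UUU (Phe): third position 2-fold.
Codon 5 CUC (Leu): third position 4-fold.
Codon 6 GGA (Gly): third position 4-fold.
Four-fold degenerate third positions: 3.

3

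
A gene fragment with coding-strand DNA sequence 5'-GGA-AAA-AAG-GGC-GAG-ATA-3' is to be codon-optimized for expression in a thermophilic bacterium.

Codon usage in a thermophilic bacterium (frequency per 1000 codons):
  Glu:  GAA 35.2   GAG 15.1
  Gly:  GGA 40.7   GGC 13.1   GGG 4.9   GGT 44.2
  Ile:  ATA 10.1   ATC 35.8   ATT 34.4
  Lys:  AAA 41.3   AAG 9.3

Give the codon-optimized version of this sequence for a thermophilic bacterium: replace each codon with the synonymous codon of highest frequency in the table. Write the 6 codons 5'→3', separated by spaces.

Codon 1 (Gly): best is GGT at 44.2.
Codon 2 (Lys): best is AAA at 41.3.
Codon 3 (Lys): best is AAA at 41.3.
Codon 4 (Gly): best is GGT at 44.2.
Codon 5 (Glu): best is GAA at 35.2.
Codon 6 (Ile): best is ATC at 35.8.

GGT AAA AAA GGT GAA ATC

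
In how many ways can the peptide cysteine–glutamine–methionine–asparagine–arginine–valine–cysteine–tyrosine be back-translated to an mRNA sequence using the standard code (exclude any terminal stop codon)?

768

Cys: 2 codons.
Gln: 2 codons.
Met: 1 codon.
Asn: 2 codons.
Arg: 6 codons.
Val: 4 codons.
Cys: 2 codons.
Tyr: 2 codons.
2 × 2 × 1 × 2 × 6 × 4 × 2 × 2 = 768.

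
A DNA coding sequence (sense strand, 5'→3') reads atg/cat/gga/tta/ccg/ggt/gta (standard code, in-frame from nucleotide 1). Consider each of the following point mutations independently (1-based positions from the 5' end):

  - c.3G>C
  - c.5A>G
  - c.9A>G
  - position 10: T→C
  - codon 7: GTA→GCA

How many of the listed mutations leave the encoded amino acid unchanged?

2

Codon 1: ATG (Met) → ATC (Ile) — missense.
Codon 2: CAT (His) → CGT (Arg) — missense.
Codon 3: GGA (Gly) → GGG (Gly) — synonymous.
Codon 4: TTA (Leu) → CTA (Leu) — synonymous.
Codon 7: GTA (Val) → GCA (Ala) — missense.
Synonymous: 2 of 5.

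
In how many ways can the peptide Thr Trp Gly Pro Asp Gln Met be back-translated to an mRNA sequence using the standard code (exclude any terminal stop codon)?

Thr: 4 codons.
Trp: 1 codon.
Gly: 4 codons.
Pro: 4 codons.
Asp: 2 codons.
Gln: 2 codons.
Met: 1 codon.
4 × 1 × 4 × 4 × 2 × 2 × 1 = 256.

256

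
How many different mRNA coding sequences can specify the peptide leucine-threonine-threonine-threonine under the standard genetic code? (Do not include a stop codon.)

Leu: 6 codons.
Thr: 4 codons.
Thr: 4 codons.
Thr: 4 codons.
6 × 4 × 4 × 4 = 384.

384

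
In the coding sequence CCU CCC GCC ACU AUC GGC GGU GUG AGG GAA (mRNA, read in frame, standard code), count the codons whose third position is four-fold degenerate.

Codon 1 CCU (Pro): third position 4-fold.
Codon 2 CCC (Pro): third position 4-fold.
Codon 3 GCC (Ala): third position 4-fold.
Codon 4 ACU (Thr): third position 4-fold.
Codon 5 AUC (Ile): third position 3-fold.
Codon 6 GGC (Gly): third position 4-fold.
Codon 7 GGU (Gly): third position 4-fold.
Codon 8 GUG (Val): third position 4-fold.
Codon 9 AGG (Arg): third position 2-fold.
Codon 10 GAA (Glu): third position 2-fold.
Four-fold degenerate third positions: 7.

7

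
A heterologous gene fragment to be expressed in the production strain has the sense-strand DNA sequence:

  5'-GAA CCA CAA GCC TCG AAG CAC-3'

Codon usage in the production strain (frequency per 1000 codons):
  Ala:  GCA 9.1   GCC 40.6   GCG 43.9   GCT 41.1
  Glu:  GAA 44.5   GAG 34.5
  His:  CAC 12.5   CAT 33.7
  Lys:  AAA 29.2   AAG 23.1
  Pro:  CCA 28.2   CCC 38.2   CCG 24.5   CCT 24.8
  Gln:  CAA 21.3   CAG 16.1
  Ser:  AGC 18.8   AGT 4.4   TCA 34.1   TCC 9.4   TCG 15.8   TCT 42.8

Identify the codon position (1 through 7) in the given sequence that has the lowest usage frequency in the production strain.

Codon 1 GAA (Glu): 44.5 per 1000.
Codon 2 CCA (Pro): 28.2 per 1000.
Codon 3 CAA (Gln): 21.3 per 1000.
Codon 4 GCC (Ala): 40.6 per 1000.
Codon 5 TCG (Ser): 15.8 per 1000.
Codon 6 AAG (Lys): 23.1 per 1000.
Codon 7 CAC (His): 12.5 per 1000.
Lowest frequency is 12.5 at codon 7.

7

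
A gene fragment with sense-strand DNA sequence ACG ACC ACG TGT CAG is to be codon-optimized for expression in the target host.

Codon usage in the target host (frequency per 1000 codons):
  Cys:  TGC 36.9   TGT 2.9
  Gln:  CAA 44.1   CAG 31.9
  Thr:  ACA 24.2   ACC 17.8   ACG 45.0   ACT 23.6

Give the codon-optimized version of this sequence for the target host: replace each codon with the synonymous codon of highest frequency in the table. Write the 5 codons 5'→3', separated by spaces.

Codon 1 (Thr): best is ACG at 45.0.
Codon 2 (Thr): best is ACG at 45.0.
Codon 3 (Thr): best is ACG at 45.0.
Codon 4 (Cys): best is TGC at 36.9.
Codon 5 (Gln): best is CAA at 44.1.

ACG ACG ACG TGC CAA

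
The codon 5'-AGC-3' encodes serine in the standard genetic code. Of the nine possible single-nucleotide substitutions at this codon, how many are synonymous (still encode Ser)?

1

Position 1: none → 0 synonymous.
Position 2: none → 0 synonymous.
Position 3: AGT → 1 synonymous.
Total: 0 + 0 + 1 = 1.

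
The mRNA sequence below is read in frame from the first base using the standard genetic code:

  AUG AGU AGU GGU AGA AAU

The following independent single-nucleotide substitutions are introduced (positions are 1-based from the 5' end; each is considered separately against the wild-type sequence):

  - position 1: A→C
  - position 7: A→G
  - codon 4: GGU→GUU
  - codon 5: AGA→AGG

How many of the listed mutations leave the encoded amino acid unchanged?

Codon 1: AUG (Met) → CUG (Leu) — missense.
Codon 3: AGU (Ser) → GGU (Gly) — missense.
Codon 4: GGU (Gly) → GUU (Val) — missense.
Codon 5: AGA (Arg) → AGG (Arg) — synonymous.
Synonymous: 1 of 4.

1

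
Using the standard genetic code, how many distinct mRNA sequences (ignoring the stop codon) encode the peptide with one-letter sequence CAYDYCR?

768

Cys: 2 codons.
Ala: 4 codons.
Tyr: 2 codons.
Asp: 2 codons.
Tyr: 2 codons.
Cys: 2 codons.
Arg: 6 codons.
2 × 4 × 2 × 2 × 2 × 2 × 6 = 768.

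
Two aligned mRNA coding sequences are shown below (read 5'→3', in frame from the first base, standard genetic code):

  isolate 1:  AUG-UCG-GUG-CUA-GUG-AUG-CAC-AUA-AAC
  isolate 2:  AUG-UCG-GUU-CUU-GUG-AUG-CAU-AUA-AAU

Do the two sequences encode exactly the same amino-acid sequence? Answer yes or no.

yes

Codon 1: AUG Met / AUG Met — identical.
Codon 2: UCG Ser / UCG Ser — identical.
Codon 3: GUG Val / GUU Val — synonymous.
Codon 4: CUA Leu / CUU Leu — synonymous.
Codon 5: GUG Val / GUG Val — identical.
Codon 6: AUG Met / AUG Met — identical.
Codon 7: CAC His / CAU His — synonymous.
Codon 8: AUA Ile / AUA Ile — identical.
Codon 9: AAC Asn / AAU Asn — synonymous.
Nonsynonymous differences: 0 → same protein.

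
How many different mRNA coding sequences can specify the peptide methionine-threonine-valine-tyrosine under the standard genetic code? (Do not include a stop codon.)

32

Met: 1 codon.
Thr: 4 codons.
Val: 4 codons.
Tyr: 2 codons.
1 × 4 × 4 × 2 = 32.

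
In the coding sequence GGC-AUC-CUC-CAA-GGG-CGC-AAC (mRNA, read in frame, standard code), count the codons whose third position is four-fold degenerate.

Codon 1 GGC (Gly): third position 4-fold.
Codon 2 AUC (Ile): third position 3-fold.
Codon 3 CUC (Leu): third position 4-fold.
Codon 4 CAA (Gln): third position 2-fold.
Codon 5 GGG (Gly): third position 4-fold.
Codon 6 CGC (Arg): third position 4-fold.
Codon 7 AAC (Asn): third position 2-fold.
Four-fold degenerate third positions: 4.

4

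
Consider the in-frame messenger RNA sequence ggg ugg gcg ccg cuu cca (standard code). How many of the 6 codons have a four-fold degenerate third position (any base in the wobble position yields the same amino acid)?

5

Codon 1 GGG (Gly): third position 4-fold.
Codon 2 UGG (Trp): third position 1-fold.
Codon 3 GCG (Ala): third position 4-fold.
Codon 4 CCG (Pro): third position 4-fold.
Codon 5 CUU (Leu): third position 4-fold.
Codon 6 CCA (Pro): third position 4-fold.
Four-fold degenerate third positions: 5.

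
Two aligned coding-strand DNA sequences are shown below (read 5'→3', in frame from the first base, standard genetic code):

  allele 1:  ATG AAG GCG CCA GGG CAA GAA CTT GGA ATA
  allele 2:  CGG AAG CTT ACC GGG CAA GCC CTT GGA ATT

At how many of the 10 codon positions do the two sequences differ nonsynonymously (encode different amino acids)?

4

Codon 1: ATG Met / CGG Arg — nonsynonymous.
Codon 2: AAG Lys / AAG Lys — identical.
Codon 3: GCG Ala / CTT Leu — nonsynonymous.
Codon 4: CCA Pro / ACC Thr — nonsynonymous.
Codon 5: GGG Gly / GGG Gly — identical.
Codon 6: CAA Gln / CAA Gln — identical.
Codon 7: GAA Glu / GCC Ala — nonsynonymous.
Codon 8: CTT Leu / CTT Leu — identical.
Codon 9: GGA Gly / GGA Gly — identical.
Codon 10: ATA Ile / ATT Ile — synonymous.
Nonsynonymous differences: 4.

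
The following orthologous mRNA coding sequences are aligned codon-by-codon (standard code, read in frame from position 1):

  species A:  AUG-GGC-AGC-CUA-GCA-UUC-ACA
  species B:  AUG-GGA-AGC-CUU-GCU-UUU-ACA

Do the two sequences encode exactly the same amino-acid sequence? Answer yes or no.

yes

Codon 1: AUG Met / AUG Met — identical.
Codon 2: GGC Gly / GGA Gly — synonymous.
Codon 3: AGC Ser / AGC Ser — identical.
Codon 4: CUA Leu / CUU Leu — synonymous.
Codon 5: GCA Ala / GCU Ala — synonymous.
Codon 6: UUC Phe / UUU Phe — synonymous.
Codon 7: ACA Thr / ACA Thr — identical.
Nonsynonymous differences: 0 → same protein.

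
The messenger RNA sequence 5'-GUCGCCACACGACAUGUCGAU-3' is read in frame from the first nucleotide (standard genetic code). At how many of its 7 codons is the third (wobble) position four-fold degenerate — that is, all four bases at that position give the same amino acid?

Codon 1 GUC (Val): third position 4-fold.
Codon 2 GCC (Ala): third position 4-fold.
Codon 3 ACA (Thr): third position 4-fold.
Codon 4 CGA (Arg): third position 4-fold.
Codon 5 CAU (His): third position 2-fold.
Codon 6 GUC (Val): third position 4-fold.
Codon 7 GAU (Asp): third position 2-fold.
Four-fold degenerate third positions: 5.

5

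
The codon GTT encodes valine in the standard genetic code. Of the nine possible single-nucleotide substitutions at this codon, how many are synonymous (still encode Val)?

Position 1: none → 0 synonymous.
Position 2: none → 0 synonymous.
Position 3: GTC, GTA, GTG → 3 synonymous.
Total: 0 + 0 + 3 = 3.

3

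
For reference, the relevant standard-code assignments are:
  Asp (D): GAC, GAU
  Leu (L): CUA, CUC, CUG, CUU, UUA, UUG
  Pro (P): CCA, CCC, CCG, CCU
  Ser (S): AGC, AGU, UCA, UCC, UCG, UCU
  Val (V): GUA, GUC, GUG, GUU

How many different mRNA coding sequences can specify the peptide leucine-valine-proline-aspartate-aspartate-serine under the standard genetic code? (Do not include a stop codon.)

2304

Leu: 6 codons.
Val: 4 codons.
Pro: 4 codons.
Asp: 2 codons.
Asp: 2 codons.
Ser: 6 codons.
6 × 4 × 4 × 2 × 2 × 6 = 2304.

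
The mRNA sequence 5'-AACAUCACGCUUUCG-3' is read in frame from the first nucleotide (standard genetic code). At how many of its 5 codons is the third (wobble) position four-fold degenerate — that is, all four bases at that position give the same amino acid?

3

Codon 1 AAC (Asn): third position 2-fold.
Codon 2 AUC (Ile): third position 3-fold.
Codon 3 ACG (Thr): third position 4-fold.
Codon 4 CUU (Leu): third position 4-fold.
Codon 5 UCG (Ser): third position 4-fold.
Four-fold degenerate third positions: 3.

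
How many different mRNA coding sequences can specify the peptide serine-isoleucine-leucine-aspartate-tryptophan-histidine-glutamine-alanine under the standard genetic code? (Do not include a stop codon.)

3456

Ser: 6 codons.
Ile: 3 codons.
Leu: 6 codons.
Asp: 2 codons.
Trp: 1 codon.
His: 2 codons.
Gln: 2 codons.
Ala: 4 codons.
6 × 3 × 6 × 2 × 1 × 2 × 2 × 4 = 3456.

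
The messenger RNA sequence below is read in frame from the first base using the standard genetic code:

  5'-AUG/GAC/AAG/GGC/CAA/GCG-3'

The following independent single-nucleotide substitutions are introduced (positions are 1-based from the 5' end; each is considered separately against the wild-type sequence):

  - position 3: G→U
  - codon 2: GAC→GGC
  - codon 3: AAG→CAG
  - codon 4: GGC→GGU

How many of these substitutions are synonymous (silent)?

Codon 1: AUG (Met) → AUU (Ile) — missense.
Codon 2: GAC (Asp) → GGC (Gly) — missense.
Codon 3: AAG (Lys) → CAG (Gln) — missense.
Codon 4: GGC (Gly) → GGU (Gly) — synonymous.
Synonymous: 1 of 4.

1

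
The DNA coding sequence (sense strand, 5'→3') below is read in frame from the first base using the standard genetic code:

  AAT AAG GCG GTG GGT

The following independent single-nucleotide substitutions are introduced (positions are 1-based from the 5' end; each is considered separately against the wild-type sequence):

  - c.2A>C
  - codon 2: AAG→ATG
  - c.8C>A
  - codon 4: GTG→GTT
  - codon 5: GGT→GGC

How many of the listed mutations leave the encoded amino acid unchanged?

2

Codon 1: AAT (Asn) → ACT (Thr) — missense.
Codon 2: AAG (Lys) → ATG (Met) — missense.
Codon 3: GCG (Ala) → GAG (Glu) — missense.
Codon 4: GTG (Val) → GTT (Val) — synonymous.
Codon 5: GGT (Gly) → GGC (Gly) — synonymous.
Synonymous: 2 of 5.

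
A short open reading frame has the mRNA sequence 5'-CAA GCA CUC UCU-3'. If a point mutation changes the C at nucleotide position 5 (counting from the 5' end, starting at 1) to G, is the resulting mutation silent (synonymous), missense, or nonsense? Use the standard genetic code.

missense

Position 5 falls in codon 2: GCA → Ala.
After the substitution the codon is GGA → Gly.
Ala ≠ Gly, so this is a missense mutation.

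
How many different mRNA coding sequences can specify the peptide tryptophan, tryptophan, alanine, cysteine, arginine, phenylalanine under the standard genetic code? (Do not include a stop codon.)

96

Trp: 1 codon.
Trp: 1 codon.
Ala: 4 codons.
Cys: 2 codons.
Arg: 6 codons.
Phe: 2 codons.
1 × 1 × 4 × 2 × 6 × 2 = 96.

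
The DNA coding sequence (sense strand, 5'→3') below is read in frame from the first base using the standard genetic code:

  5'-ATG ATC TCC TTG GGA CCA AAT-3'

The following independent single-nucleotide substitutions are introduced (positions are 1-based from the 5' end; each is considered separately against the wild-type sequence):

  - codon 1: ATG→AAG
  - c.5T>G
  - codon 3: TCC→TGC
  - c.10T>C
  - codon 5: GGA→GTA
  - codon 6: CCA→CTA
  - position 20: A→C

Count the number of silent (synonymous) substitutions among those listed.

1

Codon 1: ATG (Met) → AAG (Lys) — missense.
Codon 2: ATC (Ile) → AGC (Ser) — missense.
Codon 3: TCC (Ser) → TGC (Cys) — missense.
Codon 4: TTG (Leu) → CTG (Leu) — synonymous.
Codon 5: GGA (Gly) → GTA (Val) — missense.
Codon 6: CCA (Pro) → CTA (Leu) — missense.
Codon 7: AAT (Asn) → ACT (Thr) — missense.
Synonymous: 1 of 7.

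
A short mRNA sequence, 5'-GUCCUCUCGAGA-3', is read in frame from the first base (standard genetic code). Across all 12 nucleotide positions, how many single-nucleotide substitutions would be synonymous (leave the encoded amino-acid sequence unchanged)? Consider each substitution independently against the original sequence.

11

Codon 1 (GUC, Val): 3 synonymous substitutions.
Codon 2 (CUC, Leu): 3 synonymous substitutions.
Codon 3 (UCG, Ser): 3 synonymous substitutions.
Codon 4 (AGA, Arg): 2 synonymous substitutions.
Total: 3 + 3 + 3 + 2 = 11.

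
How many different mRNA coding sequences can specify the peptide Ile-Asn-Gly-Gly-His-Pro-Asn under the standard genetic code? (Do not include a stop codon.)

1536

Ile: 3 codons.
Asn: 2 codons.
Gly: 4 codons.
Gly: 4 codons.
His: 2 codons.
Pro: 4 codons.
Asn: 2 codons.
3 × 2 × 4 × 4 × 2 × 4 × 2 = 1536.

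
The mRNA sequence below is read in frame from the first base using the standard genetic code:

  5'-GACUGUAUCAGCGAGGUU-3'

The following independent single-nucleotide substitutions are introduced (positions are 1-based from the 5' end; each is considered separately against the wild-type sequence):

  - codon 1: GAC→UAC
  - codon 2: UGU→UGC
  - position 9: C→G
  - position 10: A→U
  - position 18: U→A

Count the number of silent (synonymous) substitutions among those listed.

2

Codon 1: GAC (Asp) → UAC (Tyr) — missense.
Codon 2: UGU (Cys) → UGC (Cys) — synonymous.
Codon 3: AUC (Ile) → AUG (Met) — missense.
Codon 4: AGC (Ser) → UGC (Cys) — missense.
Codon 6: GUU (Val) → GUA (Val) — synonymous.
Synonymous: 2 of 5.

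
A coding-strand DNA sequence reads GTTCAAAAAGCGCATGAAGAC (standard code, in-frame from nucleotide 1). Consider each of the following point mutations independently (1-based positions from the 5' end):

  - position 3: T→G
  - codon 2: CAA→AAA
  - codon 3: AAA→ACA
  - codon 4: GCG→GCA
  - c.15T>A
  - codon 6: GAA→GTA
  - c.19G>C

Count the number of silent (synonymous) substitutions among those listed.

2

Codon 1: GTT (Val) → GTG (Val) — synonymous.
Codon 2: CAA (Gln) → AAA (Lys) — missense.
Codon 3: AAA (Lys) → ACA (Thr) — missense.
Codon 4: GCG (Ala) → GCA (Ala) — synonymous.
Codon 5: CAT (His) → CAA (Gln) — missense.
Codon 6: GAA (Glu) → GTA (Val) — missense.
Codon 7: GAC (Asp) → CAC (His) — missense.
Synonymous: 2 of 7.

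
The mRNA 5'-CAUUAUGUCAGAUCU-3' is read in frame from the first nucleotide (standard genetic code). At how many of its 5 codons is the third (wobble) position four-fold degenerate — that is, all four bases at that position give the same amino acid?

Codon 1 CAU (His): third position 2-fold.
Codon 2 UAU (Tyr): third position 2-fold.
Codon 3 GUC (Val): third position 4-fold.
Codon 4 AGA (Arg): third position 2-fold.
Codon 5 UCU (Ser): third position 4-fold.
Four-fold degenerate third positions: 2.

2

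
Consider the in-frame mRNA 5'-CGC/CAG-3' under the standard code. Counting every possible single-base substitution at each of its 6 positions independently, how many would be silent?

Codon 1 (CGC, Arg): 3 synonymous substitutions.
Codon 2 (CAG, Gln): 1 synonymous substitution.
Total: 3 + 1 = 4.

4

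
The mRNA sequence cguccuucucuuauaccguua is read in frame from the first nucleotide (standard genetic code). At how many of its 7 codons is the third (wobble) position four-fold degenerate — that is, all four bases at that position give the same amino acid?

Codon 1 CGU (Arg): third position 4-fold.
Codon 2 CCU (Pro): third position 4-fold.
Codon 3 UCU (Ser): third position 4-fold.
Codon 4 CUU (Leu): third position 4-fold.
Codon 5 AUA (Ile): third position 3-fold.
Codon 6 CCG (Pro): third position 4-fold.
Codon 7 UUA (Leu): third position 2-fold.
Four-fold degenerate third positions: 5.

5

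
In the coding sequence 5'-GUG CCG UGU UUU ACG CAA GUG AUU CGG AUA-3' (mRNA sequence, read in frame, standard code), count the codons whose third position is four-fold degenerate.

5

Codon 1 GUG (Val): third position 4-fold.
Codon 2 CCG (Pro): third position 4-fold.
Codon 3 UGU (Cys): third position 2-fold.
Codon 4 UUU (Phe): third position 2-fold.
Codon 5 ACG (Thr): third position 4-fold.
Codon 6 CAA (Gln): third position 2-fold.
Codon 7 GUG (Val): third position 4-fold.
Codon 8 AUU (Ile): third position 3-fold.
Codon 9 CGG (Arg): third position 4-fold.
Codon 10 AUA (Ile): third position 3-fold.
Four-fold degenerate third positions: 5.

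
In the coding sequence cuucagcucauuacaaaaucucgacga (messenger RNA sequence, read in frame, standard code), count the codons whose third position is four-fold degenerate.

6

Codon 1 CUU (Leu): third position 4-fold.
Codon 2 CAG (Gln): third position 2-fold.
Codon 3 CUC (Leu): third position 4-fold.
Codon 4 AUU (Ile): third position 3-fold.
Codon 5 ACA (Thr): third position 4-fold.
Codon 6 AAA (Lys): third position 2-fold.
Codon 7 UCU (Ser): third position 4-fold.
Codon 8 CGA (Arg): third position 4-fold.
Codon 9 CGA (Arg): third position 4-fold.
Four-fold degenerate third positions: 6.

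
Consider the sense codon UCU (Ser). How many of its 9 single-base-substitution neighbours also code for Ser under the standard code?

3

Position 1: none → 0 synonymous.
Position 2: none → 0 synonymous.
Position 3: UCC, UCA, UCG → 3 synonymous.
Total: 0 + 0 + 3 = 3.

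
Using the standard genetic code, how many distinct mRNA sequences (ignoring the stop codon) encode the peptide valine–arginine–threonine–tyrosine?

Val: 4 codons.
Arg: 6 codons.
Thr: 4 codons.
Tyr: 2 codons.
4 × 6 × 4 × 2 = 192.

192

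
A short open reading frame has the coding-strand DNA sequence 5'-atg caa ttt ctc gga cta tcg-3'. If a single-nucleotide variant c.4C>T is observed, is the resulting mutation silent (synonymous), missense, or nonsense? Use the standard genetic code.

nonsense

Position 4 falls in codon 2: CAA → Gln.
After the substitution the codon is TAA → Stop.
The new codon is a stop codon, so this is a nonsense mutation.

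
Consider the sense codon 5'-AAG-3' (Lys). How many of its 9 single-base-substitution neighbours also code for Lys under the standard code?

Position 1: none → 0 synonymous.
Position 2: none → 0 synonymous.
Position 3: AAA → 1 synonymous.
Total: 0 + 0 + 1 = 1.

1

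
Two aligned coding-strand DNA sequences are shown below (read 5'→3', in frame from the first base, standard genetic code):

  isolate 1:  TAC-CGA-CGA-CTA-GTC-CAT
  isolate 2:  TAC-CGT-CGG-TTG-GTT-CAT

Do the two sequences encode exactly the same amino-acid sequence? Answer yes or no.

yes

Codon 1: TAC Tyr / TAC Tyr — identical.
Codon 2: CGA Arg / CGT Arg — synonymous.
Codon 3: CGA Arg / CGG Arg — synonymous.
Codon 4: CTA Leu / TTG Leu — synonymous.
Codon 5: GTC Val / GTT Val — synonymous.
Codon 6: CAT His / CAT His — identical.
Nonsynonymous differences: 0 → same protein.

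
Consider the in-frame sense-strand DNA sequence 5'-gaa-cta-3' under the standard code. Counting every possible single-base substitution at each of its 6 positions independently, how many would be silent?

Codon 1 (GAA, Glu): 1 synonymous substitution.
Codon 2 (CTA, Leu): 4 synonymous substitutions.
Total: 1 + 4 = 5.

5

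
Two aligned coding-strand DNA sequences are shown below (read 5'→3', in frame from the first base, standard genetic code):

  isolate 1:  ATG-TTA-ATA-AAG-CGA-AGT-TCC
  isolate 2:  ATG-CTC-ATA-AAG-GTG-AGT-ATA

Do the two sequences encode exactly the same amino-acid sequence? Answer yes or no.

Codon 1: ATG Met / ATG Met — identical.
Codon 2: TTA Leu / CTC Leu — synonymous.
Codon 3: ATA Ile / ATA Ile — identical.
Codon 4: AAG Lys / AAG Lys — identical.
Codon 5: CGA Arg / GTG Val — nonsynonymous.
Codon 6: AGT Ser / AGT Ser — identical.
Codon 7: TCC Ser / ATA Ile — nonsynonymous.
Nonsynonymous differences: 2 → different protein.

no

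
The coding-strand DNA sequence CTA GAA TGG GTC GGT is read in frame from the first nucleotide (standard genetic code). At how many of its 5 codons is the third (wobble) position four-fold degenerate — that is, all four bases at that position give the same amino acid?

3

Codon 1 CTA (Leu): third position 4-fold.
Codon 2 GAA (Glu): third position 2-fold.
Codon 3 TGG (Trp): third position 1-fold.
Codon 4 GTC (Val): third position 4-fold.
Codon 5 GGT (Gly): third position 4-fold.
Four-fold degenerate third positions: 3.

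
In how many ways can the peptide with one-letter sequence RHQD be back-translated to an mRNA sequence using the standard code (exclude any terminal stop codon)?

48

Arg: 6 codons.
His: 2 codons.
Gln: 2 codons.
Asp: 2 codons.
6 × 2 × 2 × 2 = 48.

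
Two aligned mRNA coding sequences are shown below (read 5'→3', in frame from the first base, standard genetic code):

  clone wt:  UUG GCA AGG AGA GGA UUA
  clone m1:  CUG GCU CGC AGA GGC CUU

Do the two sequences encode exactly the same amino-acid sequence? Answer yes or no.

yes

Codon 1: UUG Leu / CUG Leu — synonymous.
Codon 2: GCA Ala / GCU Ala — synonymous.
Codon 3: AGG Arg / CGC Arg — synonymous.
Codon 4: AGA Arg / AGA Arg — identical.
Codon 5: GGA Gly / GGC Gly — synonymous.
Codon 6: UUA Leu / CUU Leu — synonymous.
Nonsynonymous differences: 0 → same protein.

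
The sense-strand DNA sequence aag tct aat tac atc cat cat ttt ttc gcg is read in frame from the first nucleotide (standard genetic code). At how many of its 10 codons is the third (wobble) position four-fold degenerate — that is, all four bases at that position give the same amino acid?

Codon 1 AAG (Lys): third position 2-fold.
Codon 2 TCT (Ser): third position 4-fold.
Codon 3 AAT (Asn): third position 2-fold.
Codon 4 TAC (Tyr): third position 2-fold.
Codon 5 ATC (Ile): third position 3-fold.
Codon 6 CAT (His): third position 2-fold.
Codon 7 CAT (His): third position 2-fold.
Codon 8 TTT (Phe): third position 2-fold.
Codon 9 TTC (Phe): third position 2-fold.
Codon 10 GCG (Ala): third position 4-fold.
Four-fold degenerate third positions: 2.

2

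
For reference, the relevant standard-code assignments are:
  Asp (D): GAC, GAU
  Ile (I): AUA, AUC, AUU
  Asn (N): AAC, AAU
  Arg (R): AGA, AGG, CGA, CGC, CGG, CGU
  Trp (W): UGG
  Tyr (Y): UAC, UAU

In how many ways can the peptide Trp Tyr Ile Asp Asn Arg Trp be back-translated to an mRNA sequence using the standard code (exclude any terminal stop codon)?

Trp: 1 codon.
Tyr: 2 codons.
Ile: 3 codons.
Asp: 2 codons.
Asn: 2 codons.
Arg: 6 codons.
Trp: 1 codon.
1 × 2 × 3 × 2 × 2 × 6 × 1 = 144.

144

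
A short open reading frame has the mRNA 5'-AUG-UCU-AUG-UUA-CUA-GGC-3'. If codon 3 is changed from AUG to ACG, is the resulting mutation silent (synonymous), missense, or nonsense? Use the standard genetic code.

missense

Position 8 falls in codon 3: AUG → Met.
After the substitution the codon is ACG → Thr.
Met ≠ Thr, so this is a missense mutation.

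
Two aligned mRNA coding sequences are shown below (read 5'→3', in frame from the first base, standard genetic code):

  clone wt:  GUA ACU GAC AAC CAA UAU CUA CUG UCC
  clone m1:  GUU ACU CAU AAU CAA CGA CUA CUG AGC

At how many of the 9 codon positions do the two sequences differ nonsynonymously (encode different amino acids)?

Codon 1: GUA Val / GUU Val — synonymous.
Codon 2: ACU Thr / ACU Thr — identical.
Codon 3: GAC Asp / CAU His — nonsynonymous.
Codon 4: AAC Asn / AAU Asn — synonymous.
Codon 5: CAA Gln / CAA Gln — identical.
Codon 6: UAU Tyr / CGA Arg — nonsynonymous.
Codon 7: CUA Leu / CUA Leu — identical.
Codon 8: CUG Leu / CUG Leu — identical.
Codon 9: UCC Ser / AGC Ser — synonymous.
Nonsynonymous differences: 2.

2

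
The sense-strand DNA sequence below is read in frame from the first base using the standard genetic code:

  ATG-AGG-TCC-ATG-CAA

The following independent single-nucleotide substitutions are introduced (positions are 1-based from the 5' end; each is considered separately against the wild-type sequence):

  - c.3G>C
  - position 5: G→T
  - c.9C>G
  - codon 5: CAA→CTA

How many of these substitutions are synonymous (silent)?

1

Codon 1: ATG (Met) → ATC (Ile) — missense.
Codon 2: AGG (Arg) → ATG (Met) — missense.
Codon 3: TCC (Ser) → TCG (Ser) — synonymous.
Codon 5: CAA (Gln) → CTA (Leu) — missense.
Synonymous: 1 of 4.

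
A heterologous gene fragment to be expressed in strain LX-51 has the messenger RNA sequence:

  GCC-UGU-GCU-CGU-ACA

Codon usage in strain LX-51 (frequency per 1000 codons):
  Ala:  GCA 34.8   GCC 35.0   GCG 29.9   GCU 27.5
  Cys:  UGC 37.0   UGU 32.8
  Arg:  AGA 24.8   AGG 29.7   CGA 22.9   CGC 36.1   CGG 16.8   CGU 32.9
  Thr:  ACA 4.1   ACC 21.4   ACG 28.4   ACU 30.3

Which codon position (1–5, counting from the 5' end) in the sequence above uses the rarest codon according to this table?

Codon 1 GCC (Ala): 35.0 per 1000.
Codon 2 UGU (Cys): 32.8 per 1000.
Codon 3 GCU (Ala): 27.5 per 1000.
Codon 4 CGU (Arg): 32.9 per 1000.
Codon 5 ACA (Thr): 4.1 per 1000.
Lowest frequency is 4.1 at codon 5.

5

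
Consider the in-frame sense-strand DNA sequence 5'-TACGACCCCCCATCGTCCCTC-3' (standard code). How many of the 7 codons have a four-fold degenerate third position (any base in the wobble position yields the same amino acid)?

5

Codon 1 TAC (Tyr): third position 2-fold.
Codon 2 GAC (Asp): third position 2-fold.
Codon 3 CCC (Pro): third position 4-fold.
Codon 4 CCA (Pro): third position 4-fold.
Codon 5 TCG (Ser): third position 4-fold.
Codon 6 TCC (Ser): third position 4-fold.
Codon 7 CTC (Leu): third position 4-fold.
Four-fold degenerate third positions: 5.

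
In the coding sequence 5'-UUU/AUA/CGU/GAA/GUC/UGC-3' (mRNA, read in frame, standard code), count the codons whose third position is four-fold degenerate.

2

Codon 1 UUU (Phe): third position 2-fold.
Codon 2 AUA (Ile): third position 3-fold.
Codon 3 CGU (Arg): third position 4-fold.
Codon 4 GAA (Glu): third position 2-fold.
Codon 5 GUC (Val): third position 4-fold.
Codon 6 UGC (Cys): third position 2-fold.
Four-fold degenerate third positions: 2.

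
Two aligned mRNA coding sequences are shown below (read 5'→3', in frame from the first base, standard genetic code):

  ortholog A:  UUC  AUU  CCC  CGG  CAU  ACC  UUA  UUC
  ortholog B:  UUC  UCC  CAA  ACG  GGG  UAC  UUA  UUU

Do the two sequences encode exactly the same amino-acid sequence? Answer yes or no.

Codon 1: UUC Phe / UUC Phe — identical.
Codon 2: AUU Ile / UCC Ser — nonsynonymous.
Codon 3: CCC Pro / CAA Gln — nonsynonymous.
Codon 4: CGG Arg / ACG Thr — nonsynonymous.
Codon 5: CAU His / GGG Gly — nonsynonymous.
Codon 6: ACC Thr / UAC Tyr — nonsynonymous.
Codon 7: UUA Leu / UUA Leu — identical.
Codon 8: UUC Phe / UUU Phe — synonymous.
Nonsynonymous differences: 5 → different protein.

no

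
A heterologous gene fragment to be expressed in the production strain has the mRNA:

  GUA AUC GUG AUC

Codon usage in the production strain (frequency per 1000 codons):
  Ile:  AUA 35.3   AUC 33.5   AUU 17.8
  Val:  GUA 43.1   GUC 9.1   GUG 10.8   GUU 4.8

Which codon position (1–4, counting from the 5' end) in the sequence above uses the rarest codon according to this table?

3

Codon 1 GUA (Val): 43.1 per 1000.
Codon 2 AUC (Ile): 33.5 per 1000.
Codon 3 GUG (Val): 10.8 per 1000.
Codon 4 AUC (Ile): 33.5 per 1000.
Lowest frequency is 10.8 at codon 3.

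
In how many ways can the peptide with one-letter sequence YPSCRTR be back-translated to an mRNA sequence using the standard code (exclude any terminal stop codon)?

Tyr: 2 codons.
Pro: 4 codons.
Ser: 6 codons.
Cys: 2 codons.
Arg: 6 codons.
Thr: 4 codons.
Arg: 6 codons.
2 × 4 × 6 × 2 × 6 × 4 × 6 = 13824.

13824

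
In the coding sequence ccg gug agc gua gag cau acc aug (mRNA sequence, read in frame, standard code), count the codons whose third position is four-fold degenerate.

Codon 1 CCG (Pro): third position 4-fold.
Codon 2 GUG (Val): third position 4-fold.
Codon 3 AGC (Ser): third position 2-fold.
Codon 4 GUA (Val): third position 4-fold.
Codon 5 GAG (Glu): third position 2-fold.
Codon 6 CAU (His): third position 2-fold.
Codon 7 ACC (Thr): third position 4-fold.
Codon 8 AUG (Met): third position 1-fold.
Four-fold degenerate third positions: 4.

4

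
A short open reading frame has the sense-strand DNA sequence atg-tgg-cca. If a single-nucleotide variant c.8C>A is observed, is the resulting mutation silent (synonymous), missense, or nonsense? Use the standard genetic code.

missense

Position 8 falls in codon 3: CCA → Pro.
After the substitution the codon is CAA → Gln.
Pro ≠ Gln, so this is a missense mutation.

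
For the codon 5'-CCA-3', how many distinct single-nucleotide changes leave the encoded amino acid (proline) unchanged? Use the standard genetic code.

3

Position 1: none → 0 synonymous.
Position 2: none → 0 synonymous.
Position 3: CCT, CCC, CCG → 3 synonymous.
Total: 0 + 0 + 3 = 3.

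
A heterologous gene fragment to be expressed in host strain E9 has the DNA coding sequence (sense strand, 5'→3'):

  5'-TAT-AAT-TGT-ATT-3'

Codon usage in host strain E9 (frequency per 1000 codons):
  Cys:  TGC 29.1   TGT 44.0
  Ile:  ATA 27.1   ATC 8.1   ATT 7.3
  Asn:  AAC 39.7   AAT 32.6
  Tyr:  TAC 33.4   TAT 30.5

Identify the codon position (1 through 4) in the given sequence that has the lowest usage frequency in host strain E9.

4

Codon 1 TAT (Tyr): 30.5 per 1000.
Codon 2 AAT (Asn): 32.6 per 1000.
Codon 3 TGT (Cys): 44.0 per 1000.
Codon 4 ATT (Ile): 7.3 per 1000.
Lowest frequency is 7.3 at codon 4.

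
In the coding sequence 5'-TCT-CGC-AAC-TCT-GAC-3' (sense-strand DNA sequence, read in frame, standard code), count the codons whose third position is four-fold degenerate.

Codon 1 TCT (Ser): third position 4-fold.
Codon 2 CGC (Arg): third position 4-fold.
Codon 3 AAC (Asn): third position 2-fold.
Codon 4 TCT (Ser): third position 4-fold.
Codon 5 GAC (Asp): third position 2-fold.
Four-fold degenerate third positions: 3.

3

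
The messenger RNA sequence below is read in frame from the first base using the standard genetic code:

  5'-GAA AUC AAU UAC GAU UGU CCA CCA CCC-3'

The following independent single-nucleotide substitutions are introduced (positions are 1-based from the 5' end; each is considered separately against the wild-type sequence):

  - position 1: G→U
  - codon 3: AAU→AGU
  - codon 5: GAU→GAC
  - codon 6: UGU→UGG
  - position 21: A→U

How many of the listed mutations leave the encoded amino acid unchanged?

2

Codon 1: GAA (Glu) → UAA (Stop) — nonsense.
Codon 3: AAU (Asn) → AGU (Ser) — missense.
Codon 5: GAU (Asp) → GAC (Asp) — synonymous.
Codon 6: UGU (Cys) → UGG (Trp) — missense.
Codon 7: CCA (Pro) → CCU (Pro) — synonymous.
Synonymous: 2 of 5.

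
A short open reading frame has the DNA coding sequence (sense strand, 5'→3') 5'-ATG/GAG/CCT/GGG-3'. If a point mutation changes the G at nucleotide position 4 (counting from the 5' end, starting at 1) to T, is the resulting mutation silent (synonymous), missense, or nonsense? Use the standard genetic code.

nonsense

Position 4 falls in codon 2: GAG → Glu.
After the substitution the codon is TAG → Stop.
The new codon is a stop codon, so this is a nonsense mutation.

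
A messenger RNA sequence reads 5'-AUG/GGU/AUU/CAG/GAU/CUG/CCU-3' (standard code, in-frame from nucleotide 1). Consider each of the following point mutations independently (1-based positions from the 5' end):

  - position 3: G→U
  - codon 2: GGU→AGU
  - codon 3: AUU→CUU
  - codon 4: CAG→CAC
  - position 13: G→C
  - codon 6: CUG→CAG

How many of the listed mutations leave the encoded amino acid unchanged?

0

Codon 1: AUG (Met) → AUU (Ile) — missense.
Codon 2: GGU (Gly) → AGU (Ser) — missense.
Codon 3: AUU (Ile) → CUU (Leu) — missense.
Codon 4: CAG (Gln) → CAC (His) — missense.
Codon 5: GAU (Asp) → CAU (His) — missense.
Codon 6: CUG (Leu) → CAG (Gln) — missense.
Synonymous: 0 of 6.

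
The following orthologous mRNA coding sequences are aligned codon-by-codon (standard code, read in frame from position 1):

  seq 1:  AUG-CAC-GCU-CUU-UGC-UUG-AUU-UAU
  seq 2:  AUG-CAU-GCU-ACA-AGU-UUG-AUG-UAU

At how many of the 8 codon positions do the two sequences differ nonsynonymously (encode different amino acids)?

Codon 1: AUG Met / AUG Met — identical.
Codon 2: CAC His / CAU His — synonymous.
Codon 3: GCU Ala / GCU Ala — identical.
Codon 4: CUU Leu / ACA Thr — nonsynonymous.
Codon 5: UGC Cys / AGU Ser — nonsynonymous.
Codon 6: UUG Leu / UUG Leu — identical.
Codon 7: AUU Ile / AUG Met — nonsynonymous.
Codon 8: UAU Tyr / UAU Tyr — identical.
Nonsynonymous differences: 3.

3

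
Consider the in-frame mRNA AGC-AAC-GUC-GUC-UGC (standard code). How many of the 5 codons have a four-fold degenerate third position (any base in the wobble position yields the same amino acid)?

2

Codon 1 AGC (Ser): third position 2-fold.
Codon 2 AAC (Asn): third position 2-fold.
Codon 3 GUC (Val): third position 4-fold.
Codon 4 GUC (Val): third position 4-fold.
Codon 5 UGC (Cys): third position 2-fold.
Four-fold degenerate third positions: 2.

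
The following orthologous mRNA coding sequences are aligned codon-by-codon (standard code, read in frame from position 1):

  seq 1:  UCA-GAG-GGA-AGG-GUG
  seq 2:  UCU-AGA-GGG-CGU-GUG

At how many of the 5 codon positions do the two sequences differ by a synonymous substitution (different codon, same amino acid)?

3

Codon 1: UCA Ser / UCU Ser — synonymous.
Codon 2: GAG Glu / AGA Arg — nonsynonymous.
Codon 3: GGA Gly / GGG Gly — synonymous.
Codon 4: AGG Arg / CGU Arg — synonymous.
Codon 5: GUG Val / GUG Val — identical.
Synonymous differences: 3.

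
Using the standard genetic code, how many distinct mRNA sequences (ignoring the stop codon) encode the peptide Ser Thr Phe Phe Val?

384

Ser: 6 codons.
Thr: 4 codons.
Phe: 2 codons.
Phe: 2 codons.
Val: 4 codons.
6 × 4 × 2 × 2 × 4 = 384.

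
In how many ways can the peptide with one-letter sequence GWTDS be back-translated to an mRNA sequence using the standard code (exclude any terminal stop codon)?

Gly: 4 codons.
Trp: 1 codon.
Thr: 4 codons.
Asp: 2 codons.
Ser: 6 codons.
4 × 1 × 4 × 2 × 6 = 192.

192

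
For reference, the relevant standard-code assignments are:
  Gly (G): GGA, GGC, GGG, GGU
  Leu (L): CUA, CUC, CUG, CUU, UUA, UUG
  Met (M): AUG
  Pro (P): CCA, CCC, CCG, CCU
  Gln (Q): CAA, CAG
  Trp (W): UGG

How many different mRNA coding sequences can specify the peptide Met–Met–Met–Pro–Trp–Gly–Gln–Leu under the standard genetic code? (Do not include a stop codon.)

Met: 1 codon.
Met: 1 codon.
Met: 1 codon.
Pro: 4 codons.
Trp: 1 codon.
Gly: 4 codons.
Gln: 2 codons.
Leu: 6 codons.
1 × 1 × 1 × 4 × 1 × 4 × 2 × 6 = 192.

192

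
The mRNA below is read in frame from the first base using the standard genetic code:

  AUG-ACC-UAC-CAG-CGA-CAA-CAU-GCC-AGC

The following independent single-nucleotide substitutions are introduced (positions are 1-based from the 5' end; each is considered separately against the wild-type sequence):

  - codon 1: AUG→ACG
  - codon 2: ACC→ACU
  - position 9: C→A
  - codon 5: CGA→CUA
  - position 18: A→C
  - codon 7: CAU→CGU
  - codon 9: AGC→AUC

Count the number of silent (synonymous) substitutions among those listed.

1

Codon 1: AUG (Met) → ACG (Thr) — missense.
Codon 2: ACC (Thr) → ACU (Thr) — synonymous.
Codon 3: UAC (Tyr) → UAA (Stop) — nonsense.
Codon 5: CGA (Arg) → CUA (Leu) — missense.
Codon 6: CAA (Gln) → CAC (His) — missense.
Codon 7: CAU (His) → CGU (Arg) — missense.
Codon 9: AGC (Ser) → AUC (Ile) — missense.
Synonymous: 1 of 7.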